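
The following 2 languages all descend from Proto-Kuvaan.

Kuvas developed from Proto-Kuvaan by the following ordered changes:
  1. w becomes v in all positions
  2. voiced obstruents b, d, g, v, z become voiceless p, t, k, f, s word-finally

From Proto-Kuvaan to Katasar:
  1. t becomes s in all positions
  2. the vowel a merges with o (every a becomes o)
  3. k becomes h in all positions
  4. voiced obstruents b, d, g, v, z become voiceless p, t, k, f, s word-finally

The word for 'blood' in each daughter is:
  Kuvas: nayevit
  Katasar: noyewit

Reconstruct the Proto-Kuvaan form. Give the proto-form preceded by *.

Position 7: Kuvas has t, Katasar has t. In Katasar, t can only continue *d, so the proto-segment is *d.
Position 2: Kuvas has a, Katasar has o. Kuvas preserves a here (none of its changes turn any other segment into a), so the proto-segment is *a.
Position 5: Kuvas has v, Katasar has w. Katasar preserves w here (none of its changes turn any other segment into w), so the proto-segment is *w.
Verify the candidate proto-form against each daughter:
Kuvas: start from *nayewid.
  rule 1 (unconditioned shift): nayewid → nayevid
  rule 2 (final devoicing): nayevid → nayevit
  ⇒ Kuvas nayevit
Katasar: start from *nayewid.
  rule 1: no change — nayewid
  rule 2 (vowel merger): nayewid → noyewid
  rule 3: no change — noyewid
  rule 4 (final devoicing): noyewid → noyewit
  ⇒ Katasar noyewit
No other proto-form is consistent with every reflex, so the reconstruction is *nayewid.

*nayewid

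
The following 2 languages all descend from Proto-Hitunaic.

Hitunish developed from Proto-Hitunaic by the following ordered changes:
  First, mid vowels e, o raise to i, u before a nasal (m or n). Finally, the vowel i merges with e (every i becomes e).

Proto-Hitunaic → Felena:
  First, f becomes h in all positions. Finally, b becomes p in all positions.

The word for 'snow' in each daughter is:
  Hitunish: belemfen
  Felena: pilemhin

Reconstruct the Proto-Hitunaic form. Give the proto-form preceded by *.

*bilemfin

Position 7: Hitunish has e, Felena has i. Felena preserves i here (none of its changes turn any other segment into i), so the proto-segment is *i.
Position 1: Hitunish has b, Felena has p. Hitunish preserves b here (none of its changes turn any other segment into b), so the proto-segment is *b.
Position 6: Hitunish has f, Felena has h. Hitunish preserves f here (none of its changes turn any other segment into f), so the proto-segment is *f.
Continuing position by position gives *bilemfin; check it forward:
Hitunish: *bilemfin
  bilemfin → bilimfin   [pre-nasal raising]
  bilimfin → belemfen   [vowel merger]
  giving Hitunish belemfen.
Felena: start from *bilemfin.
  rule 1 (unconditioned shift): bilemfin → bilemhin
  rule 2 (unconditioned shift): bilemhin → pilemhin
  ⇒ Felena pilemhin
No other proto-form is consistent with every reflex, so the reconstruction is *bilemfin.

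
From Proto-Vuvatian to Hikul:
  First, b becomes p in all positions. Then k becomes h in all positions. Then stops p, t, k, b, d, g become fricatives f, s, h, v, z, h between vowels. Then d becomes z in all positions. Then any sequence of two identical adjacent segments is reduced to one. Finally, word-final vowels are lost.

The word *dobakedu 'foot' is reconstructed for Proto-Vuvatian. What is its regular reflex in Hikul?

zofahez

Hikul: *dobakedu > dopakedu > dopahedu > dofahezu > zofahezu > zofahez  (by unconditioned shift, unconditioned shift, intervocalic lenition, unconditioned shift, apocope)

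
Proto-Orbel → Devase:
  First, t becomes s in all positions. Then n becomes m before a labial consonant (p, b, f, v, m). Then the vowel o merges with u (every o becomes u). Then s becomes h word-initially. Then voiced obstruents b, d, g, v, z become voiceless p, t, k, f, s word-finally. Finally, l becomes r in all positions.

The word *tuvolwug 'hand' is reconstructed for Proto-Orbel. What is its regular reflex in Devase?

huvurwuk

Devase: *tuvolwug > suvolwug > suvulwug > huvulwug > huvulwuk > huvurwuk  (by unconditioned shift, vowel merger, debuccalisation, final devoicing, unconditioned shift)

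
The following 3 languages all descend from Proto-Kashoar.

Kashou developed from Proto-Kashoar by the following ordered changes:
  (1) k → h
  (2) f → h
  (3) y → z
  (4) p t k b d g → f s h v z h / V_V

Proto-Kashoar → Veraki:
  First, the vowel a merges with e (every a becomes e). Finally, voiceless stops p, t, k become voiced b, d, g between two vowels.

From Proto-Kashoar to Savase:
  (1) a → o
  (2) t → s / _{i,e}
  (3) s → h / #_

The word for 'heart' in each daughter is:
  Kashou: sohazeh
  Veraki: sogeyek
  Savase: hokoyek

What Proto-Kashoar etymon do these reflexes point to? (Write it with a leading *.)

*sokayek

Position 5: Kashou has z, Veraki has y, Savase has y. Veraki preserves y here (none of its changes turn any other segment into y), so the proto-segment is *y.
Position 3: Kashou has h, Veraki has g, Savase has k. Savase preserves k here (none of its changes turn any other segment into k), so the proto-segment is *k.
Position 4: Kashou has a, Veraki has e, Savase has o. Kashou preserves a here (none of its changes turn any other segment into a), so the proto-segment is *a.
Continuing position by position gives *sokayek; check it forward:
Kashou: *sokayek > sohayeh > sohazeh  (by unconditioned shift, unconditioned shift)
Veraki: *sokayek
  sokayek → sokeyek   [vowel merger]
  sokeyek → sogeyek   [intervocalic voicing]
  giving Veraki sogeyek.
Savase: *sokayek > sokoyek > hokoyek  (by vowel merger, debuccalisation)
*sokayek is the unique common source.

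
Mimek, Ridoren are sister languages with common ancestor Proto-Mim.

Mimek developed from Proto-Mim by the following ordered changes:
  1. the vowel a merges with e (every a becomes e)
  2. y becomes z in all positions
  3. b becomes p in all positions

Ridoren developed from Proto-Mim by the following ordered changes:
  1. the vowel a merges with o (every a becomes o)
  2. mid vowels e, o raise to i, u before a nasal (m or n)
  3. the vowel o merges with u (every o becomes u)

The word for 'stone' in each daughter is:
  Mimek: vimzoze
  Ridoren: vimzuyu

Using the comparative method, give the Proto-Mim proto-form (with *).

Position 7: Mimek has e, Ridoren has u. Taking the neighbouring segments as reconstructed: Mimek e could go back to *a or *e; Ridoren u could go back to *a or *o or *u — the one source consistent with every daughter is *a.
Position 6: Mimek has z, Ridoren has y. Ridoren preserves y here (none of its changes turn any other segment into y), so the proto-segment is *y.
Continuing position by position gives *vimzoya; check it forward:
Mimek: *vimzoya
  vimzoya → vimzoye   [vowel merger]
  vimzoye → vimzoze   [unconditioned shift]
  vimzoze (rule 3 does not apply)
  giving Mimek vimzoze.
Ridoren: *vimzoya > vimzoyo > vimzuyu  (by vowel merger, vowel merger)
*vimzoya is the unique common source.

*vimzoya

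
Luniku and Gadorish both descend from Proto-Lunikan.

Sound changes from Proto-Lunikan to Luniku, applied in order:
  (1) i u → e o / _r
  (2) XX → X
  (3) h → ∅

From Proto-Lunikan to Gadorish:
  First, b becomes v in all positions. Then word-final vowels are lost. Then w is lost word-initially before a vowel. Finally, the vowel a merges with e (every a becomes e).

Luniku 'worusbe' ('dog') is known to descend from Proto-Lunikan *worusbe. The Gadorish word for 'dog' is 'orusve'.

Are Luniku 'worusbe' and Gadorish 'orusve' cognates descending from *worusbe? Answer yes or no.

no

Derive the expected Gadorish reflex of *worusbe:
Gadorish: start from *worusbe.
  rule 1 (unconditioned shift): worusbe → worusve
  rule 2 (apocope): worusve → worusv
  rule 3 (glide loss): worusv → orusv
  rule 4: no change — orusv
  ⇒ Gadorish orusv
The regular Gadorish reflex would be 'orusv', but the attested form is 'orusve'. The correspondence is irregular, so they are not cognates (the Gadorish form has a different source).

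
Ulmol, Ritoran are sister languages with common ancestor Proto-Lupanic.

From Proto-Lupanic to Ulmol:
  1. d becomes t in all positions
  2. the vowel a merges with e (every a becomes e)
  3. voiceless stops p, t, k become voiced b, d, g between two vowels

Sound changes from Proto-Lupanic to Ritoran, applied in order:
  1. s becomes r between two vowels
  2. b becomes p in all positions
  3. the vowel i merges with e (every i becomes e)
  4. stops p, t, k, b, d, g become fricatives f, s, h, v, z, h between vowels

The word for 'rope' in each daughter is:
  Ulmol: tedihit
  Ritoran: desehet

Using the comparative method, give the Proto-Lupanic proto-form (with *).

*detihit

Position 3: Ulmol has d, Ritoran has s. Taking the neighbouring segments as reconstructed: Ulmol d could go back to *t or *d; Ritoran s can only go back to *t — the one source consistent with every daughter is *t.
Position 4: Ulmol has i, Ritoran has e. Ulmol preserves i here (none of its changes turn any other segment into i), so the proto-segment is *i.
This points to *detihit. Verify forward in each daughter:
Ulmol: *detihit > tetihit > tedihit  (by unconditioned shift, intervocalic voicing)
Ritoran: *detihit > detehet > desehet  (by vowel merger, intervocalic lenition)
No other proto-form is consistent with every reflex, so the reconstruction is *detihit.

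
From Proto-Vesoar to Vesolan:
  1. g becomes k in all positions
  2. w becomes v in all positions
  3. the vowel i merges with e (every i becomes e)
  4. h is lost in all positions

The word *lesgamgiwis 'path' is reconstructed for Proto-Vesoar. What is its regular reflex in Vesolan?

Vesolan: start from *lesgamgiwis.
  rule 1 (unconditioned shift): lesgamgiwis → leskamkiwis
  rule 2 (unconditioned shift): leskamkiwis → leskamkivis
  rule 3 (vowel merger): leskamkivis → leskamkeves
  rule 4: no change — leskamkeves
  ⇒ Vesolan leskamkeves

leskamkeves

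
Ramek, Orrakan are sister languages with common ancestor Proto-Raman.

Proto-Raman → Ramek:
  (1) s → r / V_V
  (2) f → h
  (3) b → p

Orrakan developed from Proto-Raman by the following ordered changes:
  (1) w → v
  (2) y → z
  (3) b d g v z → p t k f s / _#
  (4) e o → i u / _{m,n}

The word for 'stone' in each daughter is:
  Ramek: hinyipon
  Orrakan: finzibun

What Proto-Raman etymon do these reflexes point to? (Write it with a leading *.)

Position 6: Ramek has p, Orrakan has b. Orrakan preserves b here (none of its changes turn any other segment into b), so the proto-segment is *b.
Position 7: Ramek has o, Orrakan has u. Ramek preserves o here (none of its changes turn any other segment into o), so the proto-segment is *o.
Position 4: Ramek has y, Orrakan has z. Ramek preserves y here (none of its changes turn any other segment into y), so the proto-segment is *y.
Continuing position by position gives *finyibon; check it forward:
Ramek: *finyibon > hinyibon > hinyipon  (by unconditioned shift, unconditioned shift)
Orrakan: start from *finyibon.
  rule 1: no change — finyibon
  rule 2 (unconditioned shift): finyibon → finzibon
  rule 3: no change — finzibon
  rule 4 (pre-nasal raising): finzibon → finzibun
  ⇒ Orrakan finzibun
*finyibon is the unique common source.

*finyibon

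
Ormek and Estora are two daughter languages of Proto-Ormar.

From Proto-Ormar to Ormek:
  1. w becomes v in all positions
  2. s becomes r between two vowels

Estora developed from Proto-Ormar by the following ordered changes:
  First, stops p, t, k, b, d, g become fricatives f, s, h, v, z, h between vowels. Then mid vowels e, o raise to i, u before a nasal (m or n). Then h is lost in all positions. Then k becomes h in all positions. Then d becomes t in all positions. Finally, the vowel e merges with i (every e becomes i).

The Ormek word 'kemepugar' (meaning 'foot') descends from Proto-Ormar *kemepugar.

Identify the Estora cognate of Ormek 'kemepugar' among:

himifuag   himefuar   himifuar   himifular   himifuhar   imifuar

Estora: start from *kemepugar.
  rule 1 (intervocalic lenition): kemepugar → kemefuhar
  rule 2 (pre-nasal raising): kemefuhar → kimefuhar
  rule 3 (h-loss): kimefuhar → kimefuar
  rule 4 (unconditioned shift): kimefuar → himefuar
  rule 5: no change — himefuar
  rule 6 (vowel merger): himefuar → himifuar
  ⇒ Estora himifuar
Among the options, 'himifuar' alone shows every Estora change applied in order.

himifuar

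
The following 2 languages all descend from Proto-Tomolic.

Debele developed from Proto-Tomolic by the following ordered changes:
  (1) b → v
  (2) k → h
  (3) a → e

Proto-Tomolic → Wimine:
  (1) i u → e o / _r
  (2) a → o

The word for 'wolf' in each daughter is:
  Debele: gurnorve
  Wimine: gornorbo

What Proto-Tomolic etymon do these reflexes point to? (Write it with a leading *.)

Position 2: Debele has u, Wimine has o. Debele preserves u here (none of its changes turn any other segment into u), so the proto-segment is *u.
Position 8: Debele has e, Wimine has o. Taking the neighbouring segments as reconstructed: Debele e could go back to *a or *e; Wimine o could go back to *a or *o — the one source consistent with every daughter is *a.
Position 7: Debele has v, Wimine has b. Wimine preserves b here (none of its changes turn any other segment into b), so the proto-segment is *b.
The remaining positions agree across the daughters. Check the candidate against every language:
Debele: *gurnorba > gurnorva > gurnorve  (by unconditioned shift, vowel merger)
Wimine: start from *gurnorba.
  rule 1 (pre-rhotic lowering): gurnorba → gornorba
  rule 2 (vowel merger): gornorba → gornorbo
  ⇒ Wimine gornorbo
*gurnorba is the unique common source.

*gurnorba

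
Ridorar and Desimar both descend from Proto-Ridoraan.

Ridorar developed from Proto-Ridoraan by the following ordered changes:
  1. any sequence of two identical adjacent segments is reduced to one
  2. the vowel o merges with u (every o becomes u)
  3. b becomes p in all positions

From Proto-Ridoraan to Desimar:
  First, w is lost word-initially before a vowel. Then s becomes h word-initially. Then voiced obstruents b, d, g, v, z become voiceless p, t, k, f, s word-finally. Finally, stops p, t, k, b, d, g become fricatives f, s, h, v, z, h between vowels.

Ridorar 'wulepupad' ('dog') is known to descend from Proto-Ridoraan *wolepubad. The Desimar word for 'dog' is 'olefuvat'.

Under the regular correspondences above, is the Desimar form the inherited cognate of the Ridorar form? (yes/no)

yes

Derive the expected Desimar reflex of *wolepubad:
Desimar: *wolepubad
  wolepubad → olepubad   [glide loss]
  olepubad (rule 2 does not apply)
  olepubad → olepubat   [final devoicing]
  olepubat → olefuvat   [intervocalic lenition]
  giving Desimar olefuvat.
Desimar 'olefuvat' matches the regular reflex exactly, so the pair is cognate.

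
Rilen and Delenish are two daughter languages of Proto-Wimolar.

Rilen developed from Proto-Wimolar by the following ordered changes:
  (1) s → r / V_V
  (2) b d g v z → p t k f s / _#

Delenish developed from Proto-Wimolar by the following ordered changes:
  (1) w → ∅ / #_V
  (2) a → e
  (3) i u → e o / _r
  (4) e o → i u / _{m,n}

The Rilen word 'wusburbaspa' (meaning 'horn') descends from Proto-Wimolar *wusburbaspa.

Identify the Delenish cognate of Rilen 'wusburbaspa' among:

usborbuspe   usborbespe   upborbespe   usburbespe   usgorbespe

usborbespe

Delenish: *wusburbaspa > usburbaspa > usburbespe > usborbespe  (by glide loss, vowel merger, pre-rhotic lowering)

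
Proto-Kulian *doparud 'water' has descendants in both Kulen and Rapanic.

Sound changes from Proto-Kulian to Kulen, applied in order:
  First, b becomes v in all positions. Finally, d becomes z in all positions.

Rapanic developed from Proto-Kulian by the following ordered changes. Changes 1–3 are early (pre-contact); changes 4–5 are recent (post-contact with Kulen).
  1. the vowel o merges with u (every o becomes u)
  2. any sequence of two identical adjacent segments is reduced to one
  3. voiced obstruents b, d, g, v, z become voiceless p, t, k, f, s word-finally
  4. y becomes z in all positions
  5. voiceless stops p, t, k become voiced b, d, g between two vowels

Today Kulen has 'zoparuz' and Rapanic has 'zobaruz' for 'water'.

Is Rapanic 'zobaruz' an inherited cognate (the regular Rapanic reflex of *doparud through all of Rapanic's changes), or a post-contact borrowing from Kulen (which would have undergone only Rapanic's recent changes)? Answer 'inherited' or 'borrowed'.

borrowed

If inherited, *doparud would pass through all of Rapanic's changes:
Rapanic: start from *doparud.
  rule 1 (vowel merger): doparud → duparud
  rule 2: no change — duparud
  rule 3 (final devoicing): duparud → duparut
  rule 4: no change — duparut
  rule 5 (intervocalic voicing): duparut → dubarut
  ⇒ Rapanic dubarut
If borrowed from Kulen 'zoparuz' after the early changes, it would undergo only the recent ones:
  rule 4 (unconditioned shift): no change (zoparuz)
  rule 5 (intervocalic voicing): zoparuz → zobaruz
  ⇒ as a loan: zobaruz
Rapanic 'zobaruz' matches the loan outcome 'zobaruz', not the inherited 'dubarut' — it skipped the early Rapanic changes, so it was borrowed from Kulen.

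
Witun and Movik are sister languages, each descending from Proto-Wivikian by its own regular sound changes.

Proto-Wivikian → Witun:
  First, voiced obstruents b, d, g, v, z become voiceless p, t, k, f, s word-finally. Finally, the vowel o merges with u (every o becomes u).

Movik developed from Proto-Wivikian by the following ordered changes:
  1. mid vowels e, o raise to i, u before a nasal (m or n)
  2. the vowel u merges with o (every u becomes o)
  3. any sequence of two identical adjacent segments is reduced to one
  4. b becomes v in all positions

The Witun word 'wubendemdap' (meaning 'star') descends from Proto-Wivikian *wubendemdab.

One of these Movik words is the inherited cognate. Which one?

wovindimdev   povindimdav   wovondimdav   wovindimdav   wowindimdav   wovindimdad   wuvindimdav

Movik: *wubendemdab
  wubendemdab → wubindimdab   [pre-nasal raising]
  wubindimdab → wobindimdab   [vowel merger]
  wobindimdab (rule 3 does not apply)
  wobindimdab → wovindimdav   [unconditioned shift]
  giving Movik wovindimdav.
Among the options, 'wovindimdav' alone shows every Movik change applied in order.

wovindimdav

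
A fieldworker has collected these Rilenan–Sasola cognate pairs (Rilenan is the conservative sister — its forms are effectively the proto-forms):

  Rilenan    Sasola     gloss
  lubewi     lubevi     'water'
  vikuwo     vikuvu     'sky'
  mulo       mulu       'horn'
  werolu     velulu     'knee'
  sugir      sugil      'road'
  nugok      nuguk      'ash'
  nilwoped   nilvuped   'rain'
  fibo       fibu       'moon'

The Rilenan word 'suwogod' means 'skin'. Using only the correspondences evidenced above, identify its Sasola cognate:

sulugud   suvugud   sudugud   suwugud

vikuwo ~ vikuvu — Rilenan w corresponds to Sasola v between vowels (before a back vowel).
werolu ~ velulu, nugok ~ nuguk — Rilenan o corresponds to Sasola u after a consonant, before a consonant other than r, m, n, p, b, f, v.
Applying these to Rilenan 'suwogod':
  suwogod → suvogod   (w→v between vowels (before a back vowel))
  suvogod → suvugod   (o→u after a consonant, before a consonant other than r, m, n, p, b, f, v)
  suvugod → suvugud   (o→u after a consonant, before a consonant other than r, m, n, p, b, f, v)
So the Sasola cognate is 'suvugud'.

suvugud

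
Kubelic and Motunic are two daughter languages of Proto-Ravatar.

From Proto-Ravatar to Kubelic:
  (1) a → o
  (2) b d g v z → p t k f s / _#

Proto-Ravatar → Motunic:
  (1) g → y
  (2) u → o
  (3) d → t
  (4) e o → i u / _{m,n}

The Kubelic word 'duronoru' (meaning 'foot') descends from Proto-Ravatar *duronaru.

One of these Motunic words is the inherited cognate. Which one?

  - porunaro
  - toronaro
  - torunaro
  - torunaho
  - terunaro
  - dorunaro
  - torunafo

torunaro

Motunic: *duronaru
  duronaru (rule 1 does not apply)
  duronaru → doronaro   [vowel merger]
  doronaro → toronaro   [unconditioned shift]
  toronaro → torunaro   [pre-nasal raising]
  giving Motunic torunaro.
The other candidates each miss or misapply at least one Motunic change.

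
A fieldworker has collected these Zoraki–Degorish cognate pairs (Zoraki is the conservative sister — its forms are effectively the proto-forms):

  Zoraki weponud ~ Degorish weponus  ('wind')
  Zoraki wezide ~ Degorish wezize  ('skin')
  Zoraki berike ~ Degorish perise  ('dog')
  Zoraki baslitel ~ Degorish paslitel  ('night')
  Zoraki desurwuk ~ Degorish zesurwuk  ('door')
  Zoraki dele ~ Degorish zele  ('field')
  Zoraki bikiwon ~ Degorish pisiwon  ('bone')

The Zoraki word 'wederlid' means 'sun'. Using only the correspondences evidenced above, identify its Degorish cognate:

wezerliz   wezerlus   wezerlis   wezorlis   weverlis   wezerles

wezide ~ wezize — Zoraki d corresponds to Degorish z between vowels (before a front vowel).
weponud ~ weponus — Zoraki d corresponds to Degorish s word-finally.
Applying these to Zoraki 'wederlid':
  wederlid → wezerlid   (d→z between vowels (before a front vowel))
  wezerlid → wezerlis   (d→s word-finally)
So the Degorish cognate is 'wezerlis'.

wezerlis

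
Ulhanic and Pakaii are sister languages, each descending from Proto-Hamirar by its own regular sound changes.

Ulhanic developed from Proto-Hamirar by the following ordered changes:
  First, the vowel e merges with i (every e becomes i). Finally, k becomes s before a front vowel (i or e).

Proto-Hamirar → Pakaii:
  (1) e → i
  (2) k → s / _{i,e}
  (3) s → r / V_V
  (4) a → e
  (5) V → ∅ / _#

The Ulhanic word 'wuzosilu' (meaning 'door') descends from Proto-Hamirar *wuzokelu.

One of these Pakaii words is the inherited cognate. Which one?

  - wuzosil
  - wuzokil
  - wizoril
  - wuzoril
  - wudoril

wuzoril

Pakaii: *wuzokelu
  wuzokelu → wuzokilu   [vowel merger]
  wuzokilu → wuzosilu   [palatalisation]
  wuzosilu → wuzorilu   [rhotacism]
  wuzorilu (rule 4 does not apply)
  wuzorilu → wuzoril   [apocope]
  giving Pakaii wuzoril.
Among the options, 'wuzoril' alone shows every Pakaii change applied in order.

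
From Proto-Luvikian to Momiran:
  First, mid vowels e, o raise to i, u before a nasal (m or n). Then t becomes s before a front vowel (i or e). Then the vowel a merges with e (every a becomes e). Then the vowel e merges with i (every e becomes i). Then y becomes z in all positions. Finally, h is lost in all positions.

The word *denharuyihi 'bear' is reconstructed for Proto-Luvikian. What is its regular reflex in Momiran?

Momiran: start from *denharuyihi.
  rule 1 (pre-nasal raising): denharuyihi → dinharuyihi
  rule 2: no change — dinharuyihi
  rule 3 (vowel merger): dinharuyihi → dinheruyihi
  rule 4 (vowel merger): dinheruyihi → dinhiruyihi
  rule 5 (unconditioned shift): dinhiruyihi → dinhiruzihi
  rule 6 (h-loss): dinhiruzihi → diniruzii
  ⇒ Momiran diniruzii

diniruzii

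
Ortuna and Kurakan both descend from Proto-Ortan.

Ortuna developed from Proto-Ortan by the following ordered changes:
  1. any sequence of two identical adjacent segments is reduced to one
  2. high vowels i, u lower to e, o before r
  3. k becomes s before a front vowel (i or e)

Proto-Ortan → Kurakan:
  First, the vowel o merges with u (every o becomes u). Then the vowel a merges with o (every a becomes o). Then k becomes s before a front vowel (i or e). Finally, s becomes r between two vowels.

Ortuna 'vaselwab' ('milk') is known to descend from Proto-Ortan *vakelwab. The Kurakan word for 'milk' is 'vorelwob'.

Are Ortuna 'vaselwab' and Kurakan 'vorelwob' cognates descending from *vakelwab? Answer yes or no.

yes

Derive the expected Kurakan reflex of *vakelwab:
Kurakan: *vakelwab
  vakelwab (rule 1 does not apply)
  vakelwab → vokelwob   [vowel merger]
  vokelwob → voselwob   [palatalisation]
  voselwob → vorelwob   [rhotacism]
  giving Kurakan vorelwob.
Kurakan 'vorelwob' matches the regular reflex exactly, so the pair is cognate.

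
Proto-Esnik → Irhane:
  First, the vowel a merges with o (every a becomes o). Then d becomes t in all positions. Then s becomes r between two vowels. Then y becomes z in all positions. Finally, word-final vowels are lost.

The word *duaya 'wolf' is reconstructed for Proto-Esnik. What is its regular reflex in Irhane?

tuoz

Irhane: *duaya
  duaya → duoyo   [vowel merger]
  duoyo → tuoyo   [unconditioned shift]
  tuoyo (rule 3 does not apply)
  tuoyo → tuozo   [unconditioned shift]
  tuozo → tuoz   [apocope]
  giving Irhane tuoz.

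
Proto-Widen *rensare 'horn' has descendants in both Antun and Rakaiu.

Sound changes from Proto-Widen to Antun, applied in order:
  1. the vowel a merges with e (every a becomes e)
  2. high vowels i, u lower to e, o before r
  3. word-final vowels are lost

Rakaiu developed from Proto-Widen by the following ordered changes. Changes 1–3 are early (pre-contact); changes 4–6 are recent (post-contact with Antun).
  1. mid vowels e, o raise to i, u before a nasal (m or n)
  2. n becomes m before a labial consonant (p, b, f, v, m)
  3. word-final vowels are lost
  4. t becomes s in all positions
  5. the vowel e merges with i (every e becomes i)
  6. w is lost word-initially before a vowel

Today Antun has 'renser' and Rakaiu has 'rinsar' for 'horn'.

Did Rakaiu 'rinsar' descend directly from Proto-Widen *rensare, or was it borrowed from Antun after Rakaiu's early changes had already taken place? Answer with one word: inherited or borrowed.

inherited

If inherited, *rensare would pass through all of Rakaiu's changes:
Rakaiu: *rensare
  rensare → rinsare   [pre-nasal raising]
  rinsare (rule 2 does not apply)
  rinsare → rinsar   [apocope]
  rinsar (rule 4 does not apply)
  rinsar (rule 5 does not apply)
  rinsar (rule 6 does not apply)
  giving Rakaiu rinsar.
If borrowed from Antun 'renser' after the early changes, it would undergo only the recent ones:
  rule 4 (unconditioned shift): no change (renser)
  rule 5 (vowel merger): renser → rinsir
  rule 6 (glide loss): no change (rinsir)
  ⇒ as a loan: rinsir
Rakaiu 'rinsar' matches the inherited outcome exactly, so it is an inherited cognate, not a loan.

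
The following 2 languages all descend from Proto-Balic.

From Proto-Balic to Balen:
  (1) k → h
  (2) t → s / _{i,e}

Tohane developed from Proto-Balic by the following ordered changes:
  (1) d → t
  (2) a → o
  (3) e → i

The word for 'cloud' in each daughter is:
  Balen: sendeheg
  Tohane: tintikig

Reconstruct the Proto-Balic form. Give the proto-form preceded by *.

Position 4: Balen has d, Tohane has t. Balen preserves d here (none of its changes turn any other segment into d), so the proto-segment is *d.
Position 5: Balen has e, Tohane has i. Balen preserves e here (none of its changes turn any other segment into e), so the proto-segment is *e.
Position 7: Balen has e, Tohane has i. Balen preserves e here (none of its changes turn any other segment into e), so the proto-segment is *e.
Verify the candidate proto-form against each daughter:
Balen: *tendekeg > tendeheg > sendeheg  (by unconditioned shift, palatalisation)
Tohane: *tendekeg
  tendekeg → tentekeg   [unconditioned shift]
  tentekeg (rule 2 does not apply)
  tentekeg → tintikig   [vowel merger]
  giving Tohane tintikig.
No other proto-form is consistent with every reflex, so the reconstruction is *tendekeg.

*tendekeg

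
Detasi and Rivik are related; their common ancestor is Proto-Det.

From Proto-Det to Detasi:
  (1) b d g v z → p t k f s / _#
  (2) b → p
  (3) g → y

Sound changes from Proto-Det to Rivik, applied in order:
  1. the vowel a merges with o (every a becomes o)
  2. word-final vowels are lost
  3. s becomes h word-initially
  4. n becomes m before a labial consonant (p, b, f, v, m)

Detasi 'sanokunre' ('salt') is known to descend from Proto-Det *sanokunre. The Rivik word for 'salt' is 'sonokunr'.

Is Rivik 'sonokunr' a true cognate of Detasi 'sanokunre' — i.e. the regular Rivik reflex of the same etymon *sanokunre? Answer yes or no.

no

Derive the expected Rivik reflex of *sanokunre:
Rivik: *sanokunre
  sanokunre → sonokunre   [vowel merger]
  sonokunre → sonokunr   [apocope]
  sonokunr → honokunr   [debuccalisation]
  honokunr (rule 4 does not apply)
  giving Rivik honokunr.
The regular Rivik reflex would be 'honokunr', but the attested form is 'sonokunr'. The correspondence is irregular, so they are not cognates (the Rivik form has a different source).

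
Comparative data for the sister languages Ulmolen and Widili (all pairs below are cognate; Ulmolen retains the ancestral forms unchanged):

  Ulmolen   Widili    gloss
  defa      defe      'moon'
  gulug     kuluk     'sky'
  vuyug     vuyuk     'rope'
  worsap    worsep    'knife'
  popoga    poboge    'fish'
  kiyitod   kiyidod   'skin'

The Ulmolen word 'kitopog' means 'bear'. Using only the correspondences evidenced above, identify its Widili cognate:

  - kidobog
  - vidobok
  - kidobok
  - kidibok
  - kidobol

kidobok

kiyitod ~ kiyidod — Ulmolen t corresponds to Widili d between vowels (before a back vowel).
popoga ~ poboge — Ulmolen p corresponds to Widili b between vowels (before a back vowel).
gulug ~ kuluk, vuyug ~ vuyuk — Ulmolen g corresponds to Widili k word-finally.
Applying these to Ulmolen 'kitopog':
  kitopog → kidopog   (t→d between vowels (before a back vowel))
  kidopog → kidobog   (p→b between vowels (before a back vowel))
  kidobog → kidobok   (g→k word-finally)
So the Widili cognate is 'kidobok'.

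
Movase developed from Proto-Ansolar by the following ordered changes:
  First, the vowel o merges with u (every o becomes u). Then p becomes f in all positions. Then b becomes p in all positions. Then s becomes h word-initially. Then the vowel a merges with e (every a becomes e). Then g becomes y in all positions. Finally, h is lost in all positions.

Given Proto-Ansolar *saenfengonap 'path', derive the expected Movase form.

Movase: *saenfengonap
  saenfengonap → saenfengunap   [vowel merger]
  saenfengunap → saenfengunaf   [unconditioned shift]
  saenfengunaf (rule 3 does not apply)
  saenfengunaf → haenfengunaf   [debuccalisation]
  haenfengunaf → heenfengunef   [vowel merger]
  heenfengunef → heenfenyunef   [unconditioned shift]
  heenfenyunef → eenfenyunef   [h-loss]
  giving Movase eenfenyunef.

eenfenyunef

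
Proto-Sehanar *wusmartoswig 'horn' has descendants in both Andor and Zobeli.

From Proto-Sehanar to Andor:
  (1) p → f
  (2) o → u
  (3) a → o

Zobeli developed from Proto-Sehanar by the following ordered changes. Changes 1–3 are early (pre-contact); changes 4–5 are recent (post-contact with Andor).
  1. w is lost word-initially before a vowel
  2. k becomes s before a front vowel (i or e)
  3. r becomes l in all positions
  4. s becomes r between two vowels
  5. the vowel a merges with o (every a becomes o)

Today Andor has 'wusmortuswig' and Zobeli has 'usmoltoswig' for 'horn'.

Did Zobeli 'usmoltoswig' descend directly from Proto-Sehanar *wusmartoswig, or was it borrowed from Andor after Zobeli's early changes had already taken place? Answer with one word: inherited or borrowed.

If inherited, *wusmartoswig would pass through all of Zobeli's changes:
Zobeli: *wusmartoswig > usmartoswig > usmaltoswig > usmoltoswig  (by glide loss, unconditioned shift, vowel merger)
If borrowed from Andor 'wusmortuswig' after the early changes, it would undergo only the recent ones:
  rule 4 (rhotacism): no change (wusmortuswig)
  rule 5 (vowel merger): no change (wusmortuswig)
  ⇒ as a loan: wusmortuswig
Zobeli 'usmoltoswig' matches the inherited outcome exactly, so it is an inherited cognate, not a loan.

inherited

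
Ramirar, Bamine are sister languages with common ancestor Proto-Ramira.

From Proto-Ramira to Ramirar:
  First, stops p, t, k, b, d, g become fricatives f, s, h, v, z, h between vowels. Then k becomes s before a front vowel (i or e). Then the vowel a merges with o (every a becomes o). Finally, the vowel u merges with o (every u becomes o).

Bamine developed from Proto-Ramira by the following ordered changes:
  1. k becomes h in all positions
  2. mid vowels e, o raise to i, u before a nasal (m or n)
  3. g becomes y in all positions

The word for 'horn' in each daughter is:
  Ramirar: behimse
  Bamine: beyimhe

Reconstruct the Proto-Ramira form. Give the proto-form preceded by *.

Position 3: Ramirar has h, Bamine has y. Taking the neighbouring segments as reconstructed: Ramirar h could go back to *k or *g or *h; Bamine y could go back to *g or *y — the one source consistent with every daughter is *g.
Position 6: Ramirar has s, Bamine has h. Taking the neighbouring segments as reconstructed: Ramirar s could go back to *k or *s; Bamine h could go back to *k or *h — the one source consistent with every daughter is *k.
Verify the candidate proto-form against each daughter:
Ramirar: start from *begimke.
  rule 1 (intervocalic lenition): begimke → behimke
  rule 2 (palatalisation): behimke → behimse
  rule 3: no change — behimse
  rule 4: no change — behimse
  ⇒ Ramirar behimse
Bamine: *begimke > begimhe > beyimhe  (by unconditioned shift, unconditioned shift)
*begimke is the unique common source.

*begimke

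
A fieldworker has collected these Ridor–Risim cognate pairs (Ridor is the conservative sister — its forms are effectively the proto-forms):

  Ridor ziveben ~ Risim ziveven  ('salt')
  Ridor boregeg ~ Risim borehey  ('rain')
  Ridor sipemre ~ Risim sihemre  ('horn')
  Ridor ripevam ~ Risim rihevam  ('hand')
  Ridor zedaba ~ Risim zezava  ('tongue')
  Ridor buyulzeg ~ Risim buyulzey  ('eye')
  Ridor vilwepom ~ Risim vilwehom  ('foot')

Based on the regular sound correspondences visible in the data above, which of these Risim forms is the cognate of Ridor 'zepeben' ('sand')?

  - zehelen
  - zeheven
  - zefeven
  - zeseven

zeheven

sipemre ~ sihemre, ripevam ~ rihevam — Ridor p corresponds to Risim h between vowels (before a front vowel).
ziveben ~ ziveven — Ridor b corresponds to Risim v between vowels (before a front vowel).
Applying these to Ridor 'zepeben':
  zepeben → zeheben   (p→h between vowels (before a front vowel))
  zeheben → zeheven   (b→v between vowels (before a front vowel))
So the Risim cognate is 'zeheven'.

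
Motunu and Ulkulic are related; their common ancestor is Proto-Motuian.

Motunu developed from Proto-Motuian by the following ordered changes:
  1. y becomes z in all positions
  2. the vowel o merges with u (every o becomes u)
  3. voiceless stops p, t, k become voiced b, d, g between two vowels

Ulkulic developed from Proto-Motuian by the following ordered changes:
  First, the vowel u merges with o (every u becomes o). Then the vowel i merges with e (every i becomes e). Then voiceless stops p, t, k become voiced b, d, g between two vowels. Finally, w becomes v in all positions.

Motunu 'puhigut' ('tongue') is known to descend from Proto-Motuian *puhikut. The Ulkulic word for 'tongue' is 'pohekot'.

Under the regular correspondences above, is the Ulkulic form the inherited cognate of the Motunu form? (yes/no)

no

Derive the expected Ulkulic reflex of *puhikut:
Ulkulic: start from *puhikut.
  rule 1 (vowel merger): puhikut → pohikot
  rule 2 (vowel merger): pohikot → pohekot
  rule 3 (intervocalic voicing): pohekot → pohegot
  rule 4: no change — pohegot
  ⇒ Ulkulic pohegot
The regular Ulkulic reflex would be 'pohegot', but the attested form is 'pohekot'. The correspondence is irregular, so they are not cognates (the Ulkulic form has a different source).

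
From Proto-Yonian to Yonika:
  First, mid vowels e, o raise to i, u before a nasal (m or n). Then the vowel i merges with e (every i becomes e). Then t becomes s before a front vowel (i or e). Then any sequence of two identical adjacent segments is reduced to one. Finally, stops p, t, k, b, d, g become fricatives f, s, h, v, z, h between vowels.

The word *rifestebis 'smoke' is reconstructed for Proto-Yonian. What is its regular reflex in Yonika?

refeseves

Yonika: start from *rifestebis.
  rule 1: no change — rifestebis
  rule 2 (vowel merger): rifestebis → refestebes
  rule 3 (palatalisation): refestebes → refessebes
  rule 4 (degemination): refessebes → refesebes
  rule 5 (intervocalic lenition): refesebes → refeseves
  ⇒ Yonika refeseves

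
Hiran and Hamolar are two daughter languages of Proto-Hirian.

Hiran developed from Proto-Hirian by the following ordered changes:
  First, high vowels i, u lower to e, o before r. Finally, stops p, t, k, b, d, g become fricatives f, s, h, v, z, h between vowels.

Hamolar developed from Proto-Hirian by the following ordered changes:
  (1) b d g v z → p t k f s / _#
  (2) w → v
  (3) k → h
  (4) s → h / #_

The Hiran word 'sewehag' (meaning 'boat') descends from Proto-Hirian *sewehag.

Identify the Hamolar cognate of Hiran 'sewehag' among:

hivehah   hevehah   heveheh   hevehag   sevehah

hevehah

Hamolar: *sewehag
  sewehag → sewehak   [final devoicing]
  sewehak → sevehak   [unconditioned shift]
  sevehak → sevehah   [unconditioned shift]
  sevehah → hevehah   [debuccalisation]
  giving Hamolar hevehah.
Among the options, 'hevehah' alone shows every Hamolar change applied in order.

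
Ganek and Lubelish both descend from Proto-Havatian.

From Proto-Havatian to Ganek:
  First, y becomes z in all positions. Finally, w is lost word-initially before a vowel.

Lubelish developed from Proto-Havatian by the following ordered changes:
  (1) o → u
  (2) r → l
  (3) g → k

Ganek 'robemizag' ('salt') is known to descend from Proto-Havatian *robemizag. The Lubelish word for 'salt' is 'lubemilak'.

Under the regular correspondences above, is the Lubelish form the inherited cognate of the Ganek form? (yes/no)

no

Derive the expected Lubelish reflex of *robemizag:
Lubelish: *robemizag > rubemizag > lubemizag > lubemizak  (by vowel merger, unconditioned shift, unconditioned shift)
The regular Lubelish reflex would be 'lubemizak', but the attested form is 'lubemilak'. The correspondence is irregular, so they are not cognates (the Lubelish form has a different source).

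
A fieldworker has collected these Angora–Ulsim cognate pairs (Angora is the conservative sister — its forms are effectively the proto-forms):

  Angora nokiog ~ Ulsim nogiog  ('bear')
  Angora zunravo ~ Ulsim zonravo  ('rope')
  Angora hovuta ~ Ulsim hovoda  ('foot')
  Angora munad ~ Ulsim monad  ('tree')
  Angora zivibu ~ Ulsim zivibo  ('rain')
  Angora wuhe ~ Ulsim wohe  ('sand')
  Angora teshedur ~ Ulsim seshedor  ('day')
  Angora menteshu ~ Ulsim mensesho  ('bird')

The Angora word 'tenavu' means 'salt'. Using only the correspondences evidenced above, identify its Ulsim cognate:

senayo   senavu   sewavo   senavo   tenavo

senavo

teshedur ~ seshedor — Angora t corresponds to Ulsim s word-initially before a front vowel.
zivibu ~ zivibo, menteshu ~ mensesho — Angora u corresponds to Ulsim o word-finally.
Applying these to Angora 'tenavu':
  tenavu → senavu   (t→s word-initially before a front vowel)
  senavu → senavo   (u→o word-finally)
So the Ulsim cognate is 'senavo'.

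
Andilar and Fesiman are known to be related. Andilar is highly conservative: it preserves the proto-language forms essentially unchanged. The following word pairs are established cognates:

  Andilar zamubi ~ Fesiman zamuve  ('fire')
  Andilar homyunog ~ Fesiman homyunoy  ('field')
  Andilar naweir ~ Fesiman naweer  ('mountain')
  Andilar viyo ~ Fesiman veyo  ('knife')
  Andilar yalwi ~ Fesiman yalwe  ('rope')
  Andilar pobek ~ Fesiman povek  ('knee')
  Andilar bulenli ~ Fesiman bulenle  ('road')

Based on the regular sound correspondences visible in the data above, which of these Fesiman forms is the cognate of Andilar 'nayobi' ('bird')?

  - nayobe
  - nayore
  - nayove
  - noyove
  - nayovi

zamubi ~ zamuve — Andilar b corresponds to Fesiman v between vowels (before a front vowel).
zamubi ~ zamuve, yalwi ~ yalwe — Andilar i corresponds to Fesiman e word-finally.
Applying these to Andilar 'nayobi':
  nayobi → nayovi   (b→v between vowels (before a front vowel))
  nayovi → nayove   (i→e word-finally)
So the Fesiman cognate is 'nayove'.

nayove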